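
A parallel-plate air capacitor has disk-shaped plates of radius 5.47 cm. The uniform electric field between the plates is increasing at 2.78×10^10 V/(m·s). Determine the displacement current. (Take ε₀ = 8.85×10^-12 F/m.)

The displacement current is ε₀ times dΦ_E/dt = ε₀ A dE/dt = (8.85×10^-12)(9.400×10^-3)(2.78×10^10) = 2.31×10^-3 A.

2.31×10^-3 A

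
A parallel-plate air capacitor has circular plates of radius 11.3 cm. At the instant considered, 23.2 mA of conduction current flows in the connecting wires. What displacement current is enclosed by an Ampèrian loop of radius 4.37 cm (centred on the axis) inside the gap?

3.47×10^-3 A

No conduction current crosses the gap, so I_d there equals the 0.0232 A in the leads.
Since J_d is uniform, the enclosed fraction is (r/R)² = 0.1496, giving I_d,enc = 3.47×10^-3 A.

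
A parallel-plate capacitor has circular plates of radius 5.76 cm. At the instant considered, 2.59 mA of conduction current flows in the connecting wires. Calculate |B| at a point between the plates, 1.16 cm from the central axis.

Between the plates the displacement current equals the wire current: I_d = 2.59 mA = 2.59×10^-3 A.
∮B·dl = μ₀ I_d,enc with I_d,enc = I_d r²/R² = 1.050×10^-4 A; so B = μ₀ I_d,enc/(2πr) = 1.81×10^-9 T.

1.81×10^-9 T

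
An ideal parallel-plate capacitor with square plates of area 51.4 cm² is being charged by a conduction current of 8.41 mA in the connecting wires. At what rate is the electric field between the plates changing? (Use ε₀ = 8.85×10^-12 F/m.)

1.85×10^11 V/(m·s)

Charge continuity gives I_d = I = 8.41×10^-3 A between the plates.
Since I_d = ε₀ A dE/dt, dE/dt = I_d/(ε₀A) = (8.41×10^-3)/((8.85×10^-12)(5.14×10^-3)) = 1.85×10^11 V/(m·s).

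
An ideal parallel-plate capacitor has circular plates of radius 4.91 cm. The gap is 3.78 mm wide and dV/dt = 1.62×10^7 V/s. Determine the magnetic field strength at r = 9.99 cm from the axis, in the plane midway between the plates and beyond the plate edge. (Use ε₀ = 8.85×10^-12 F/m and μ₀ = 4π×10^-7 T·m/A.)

5.75×10^-10 T

With E = V/d, dE/dt = 4.286×10^9 V/(m·s) and πR² = 7.574×10^-3 m², giving I_d = ε₀ πR² dE/dt = 2.873×10^-4 A.
For r ≥ R the full I_d is enclosed: B = μ₀ I_d/(2πr) = (4π×10^-7)(2.873×10^-4)/(2π·0.0999) = 5.75×10^-10 T.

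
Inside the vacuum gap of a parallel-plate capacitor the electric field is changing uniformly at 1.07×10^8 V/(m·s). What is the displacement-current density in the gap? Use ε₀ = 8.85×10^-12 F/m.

9.47×10^-4 A/m²

J_d = ε₀ dE/dt = (8.85×10^-12)(1.07×10^8) = 9.47×10^-4 A/m².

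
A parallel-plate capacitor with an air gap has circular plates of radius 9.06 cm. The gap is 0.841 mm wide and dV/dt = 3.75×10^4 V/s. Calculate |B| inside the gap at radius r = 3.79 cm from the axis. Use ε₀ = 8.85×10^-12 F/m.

With E = V/d, dE/dt = 4.459×10^7 V/(m·s) and πR² = 0.02579 m², giving I_d = ε₀ πR² dE/dt = 1.018×10^-5 A.
For r < R the Ampère–Maxwell law gives B(2πr) = μ₀ I_d (r²/R²), so B = μ₀ I_d r/(2πR²) = (4π×10^-7)(1.018×10^-5)(0.0379)/(2π·0.0906²) = 9.40×10^-12 T.

9.40×10^-12 T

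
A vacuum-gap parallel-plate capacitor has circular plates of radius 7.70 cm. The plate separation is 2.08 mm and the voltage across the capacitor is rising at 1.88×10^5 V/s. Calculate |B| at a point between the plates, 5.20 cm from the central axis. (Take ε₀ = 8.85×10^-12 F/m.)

I_d = C dV/dt with C = ε₀πR²/d = 7.927×10^-11 F, so I_d = (7.927×10^-11)(1.88×10^5) = 1.490×10^-5 A.
∮B·dl = μ₀ I_d,enc with I_d,enc = I_d r²/R² = 6.795×10^-6 A; so B = μ₀ I_d,enc/(2πr) = 2.61×10^-11 T.

2.61×10^-11 T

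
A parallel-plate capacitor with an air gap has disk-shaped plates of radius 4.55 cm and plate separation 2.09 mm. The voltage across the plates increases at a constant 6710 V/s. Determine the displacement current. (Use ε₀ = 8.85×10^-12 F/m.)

1.85×10^-7 A

C = ε₀A/d = (8.85×10^-12)(6.504×10^-3)/(2.09×10^-3) = 2.754×10^-11 F.
I_d = C dV/dt = (2.754×10^-11)(6710) = 1.85×10^-7 A.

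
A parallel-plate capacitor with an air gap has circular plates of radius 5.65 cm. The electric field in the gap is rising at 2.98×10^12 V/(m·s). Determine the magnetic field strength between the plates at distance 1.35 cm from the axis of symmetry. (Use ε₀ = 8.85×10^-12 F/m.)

2.24×10^-7 T

I_d = ε₀ dΦ_E/dt = ε₀ πR² (dE/dt) = (8.85×10^-12)(0.01003)(2.98×10^12) = 0.2645 A through the full plate area.
An Ampèrian loop of radius r encloses a fraction (r/R)² of I_d. Then B·2πr = μ₀ I_d (r/R)², giving B = μ₀ I_d r/(2πR²) = 2.24×10^-7 T.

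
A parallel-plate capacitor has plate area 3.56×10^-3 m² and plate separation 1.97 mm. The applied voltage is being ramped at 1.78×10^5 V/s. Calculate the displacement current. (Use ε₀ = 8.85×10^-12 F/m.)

The displacement current equals the charging current C dV/dt. With C = ε₀A/d = (8.85×10^-12)(3.56×10^-3)/(1.97×10^-3) = 1.599×10^-11 F, I_d = (1.599×10^-11)(1.78×10^5) = 2.85×10^-6 A.

2.85×10^-6 A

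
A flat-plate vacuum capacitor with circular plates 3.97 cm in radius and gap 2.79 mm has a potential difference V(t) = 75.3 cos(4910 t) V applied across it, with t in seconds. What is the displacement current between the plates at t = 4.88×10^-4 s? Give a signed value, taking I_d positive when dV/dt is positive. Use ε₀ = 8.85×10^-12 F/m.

-3.94×10^-6 A

dE/dt = (V₀ω/d)·−sin(ωt) with ωt = 2.39608 rad: (75.3)(4910)(-0.6783)/(2.79×10^-3) = -8.989×10^7 V/(m·s).
I_d = ε₀ A dE/dt = (8.85×10^-12)(4.951×10^-3)(-8.989×10^7) = -3.94×10^-6 A.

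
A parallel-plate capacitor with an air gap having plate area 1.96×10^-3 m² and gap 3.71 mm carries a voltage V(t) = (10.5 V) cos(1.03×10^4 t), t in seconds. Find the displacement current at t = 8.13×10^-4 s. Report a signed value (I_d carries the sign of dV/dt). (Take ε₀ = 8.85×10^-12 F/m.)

dE/dt = (V₀ω/d)·−sin(ωt) with ωt = 8.3739 rad: (10.5)(1.03×10^4)(-0.8679)/(3.71×10^-3) = -2.530×10^7 V/(m·s).
I_d = ε₀ A dE/dt = (8.85×10^-12)(1.96×10^-3)(-2.530×10^7) = -4.39×10^-7 A.

-4.39×10^-7 A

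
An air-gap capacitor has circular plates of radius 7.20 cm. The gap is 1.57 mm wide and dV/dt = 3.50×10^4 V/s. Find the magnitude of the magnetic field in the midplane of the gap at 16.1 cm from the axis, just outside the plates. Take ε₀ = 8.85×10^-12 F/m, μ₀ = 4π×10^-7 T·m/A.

I_d = C dV/dt with C = ε₀πR²/d = 9.183×10^-11 F, so I_d = (9.183×10^-11)(3.50×10^4) = 3.214×10^-6 A.
With r > R the enclosed displacement current is the full I_d; B = μ₀ I_d / (2πr) = 3.99×10^-12 T.

3.99×10^-12 T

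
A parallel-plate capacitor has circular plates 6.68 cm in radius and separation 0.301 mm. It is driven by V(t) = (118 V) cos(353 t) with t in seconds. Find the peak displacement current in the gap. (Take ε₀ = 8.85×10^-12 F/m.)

C = ε₀A/d = (8.85×10^-12)(0.01402)/(3.01×10^-4) = 4.122×10^-10 F; ω = 353 rad/s.
I_d = C dV/dt, so |I_d|_max = C V₀ ω = (4.122×10^-10)(118)(353) = 1.72×10^-5 A.

1.72×10^-5 A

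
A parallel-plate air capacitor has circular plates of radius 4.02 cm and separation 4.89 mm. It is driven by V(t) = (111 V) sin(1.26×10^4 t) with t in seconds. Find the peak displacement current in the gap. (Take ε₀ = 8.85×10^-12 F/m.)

The displacement current equals the conduction current C dV/dt, which peaks at C V₀ ω.
With C = ε₀A/d = (8.85×10^-12)(5.077×10^-3)/(4.89×10^-3) = 9.188×10^-12 F and ω = 1.26×10^4 rad/s, I_d,max = (9.188×10^-12)(111)(1.26×10^4) = 1.29×10^-5 A.

1.29×10^-5 A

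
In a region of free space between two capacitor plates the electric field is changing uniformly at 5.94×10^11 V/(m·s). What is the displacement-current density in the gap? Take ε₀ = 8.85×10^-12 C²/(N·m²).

5.26 A/m²

J_d = ε₀ dE/dt = (8.85×10^-12)(5.94×10^11) = 5.26 A/m².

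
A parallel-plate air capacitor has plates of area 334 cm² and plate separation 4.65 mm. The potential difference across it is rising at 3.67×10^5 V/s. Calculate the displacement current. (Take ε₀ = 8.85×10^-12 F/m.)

The displacement current equals the charging current C dV/dt. With C = ε₀A/d = (8.85×10^-12)(0.0334)/(4.65×10^-3) = 6.357×10^-11 F, I_d = (6.357×10^-11)(3.67×10^5) = 2.33×10^-5 A.

2.33×10^-5 A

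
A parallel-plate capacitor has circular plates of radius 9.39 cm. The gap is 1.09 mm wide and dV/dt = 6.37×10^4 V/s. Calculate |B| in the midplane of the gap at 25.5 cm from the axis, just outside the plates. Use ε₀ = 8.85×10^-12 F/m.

1.12×10^-11 T

With E = V/d, dE/dt = 5.844×10^7 V/(m·s) and πR² = 0.02770 m², giving I_d = ε₀ πR² dE/dt = 1.433×10^-5 A.
Outside the plates the loop encloses all of I_d, so B·2πr = μ₀ I_d and B = 1.12×10^-11 T.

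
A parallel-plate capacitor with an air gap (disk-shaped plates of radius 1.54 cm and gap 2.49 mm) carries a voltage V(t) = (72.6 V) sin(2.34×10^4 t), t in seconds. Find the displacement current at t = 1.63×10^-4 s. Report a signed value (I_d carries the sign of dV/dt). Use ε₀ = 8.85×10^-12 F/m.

dE/dt = (V₀ω/d)·cos(ωt) with ωt = 3.8142 rad: (72.6)(2.34×10^4)(-0.7822)/(2.49×10^-3) = -5.337×10^8 V/(m·s).
I_d = ε₀ A dE/dt = (8.85×10^-12)(7.451×10^-4)(-5.337×10^8) = -3.52×10^-6 A.

-3.52×10^-6 A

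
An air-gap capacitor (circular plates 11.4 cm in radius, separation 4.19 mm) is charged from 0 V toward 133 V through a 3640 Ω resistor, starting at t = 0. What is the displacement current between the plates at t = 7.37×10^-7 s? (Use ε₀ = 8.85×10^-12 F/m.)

3.49×10^-3 A

C = ε₀A/d = (8.85×10^-12)(0.04083)/(4.19×10^-3) = 8.624×10^-11 F and τ = RC = 3.139×10^-7 s. I_d in the gap equals the RC charging current.
I_d(t) = (V₀/R) e^(−t/τ) = 0.03654 · e^(−2.348) = 3.49×10^-3 A.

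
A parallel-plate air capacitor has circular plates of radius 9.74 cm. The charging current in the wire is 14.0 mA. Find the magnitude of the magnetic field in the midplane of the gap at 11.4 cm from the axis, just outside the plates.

2.46×10^-8 T

By continuity the displacement current in the gap matches the conduction current: I_d = 0.0140 A.
For r ≥ R the full I_d is enclosed: B = μ₀ I_d/(2πr) = (4π×10^-7)(0.0140)/(2π·0.114) = 2.46×10^-8 T.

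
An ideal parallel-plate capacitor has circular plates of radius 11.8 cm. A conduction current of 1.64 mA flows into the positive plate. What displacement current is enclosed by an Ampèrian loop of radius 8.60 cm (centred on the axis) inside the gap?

8.71×10^-4 A

No conduction current crosses the gap, so I_d there equals the 1.64×10^-3 A in the leads.
Through an area πr² the displacement current is I_d·(πr²/πR²) = I_d (r/R)² = 8.71×10^-4 A.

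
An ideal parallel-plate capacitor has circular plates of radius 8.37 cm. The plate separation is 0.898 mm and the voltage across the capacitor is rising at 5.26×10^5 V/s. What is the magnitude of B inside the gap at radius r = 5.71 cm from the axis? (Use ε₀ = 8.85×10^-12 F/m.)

dE/dt = (dV/dt)/d = 5.857×10^8 V/(m·s); I_d = ε₀(πR²)(dE/dt) = (8.85×10^-12)(0.02201)(5.857×10^8) = 1.141×10^-4 A.
For r < R the Ampère–Maxwell law gives B(2πr) = μ₀ I_d (r²/R²), so B = μ₀ I_d r/(2πR²) = (4π×10^-7)(1.141×10^-4)(0.0571)/(2π·0.0837²) = 1.86×10^-10 T.

1.86×10^-10 T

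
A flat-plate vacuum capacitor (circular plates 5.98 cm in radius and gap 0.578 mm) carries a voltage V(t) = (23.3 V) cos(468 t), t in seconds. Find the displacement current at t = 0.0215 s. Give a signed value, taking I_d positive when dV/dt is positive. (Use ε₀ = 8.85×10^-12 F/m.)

C = ε₀A/d = (8.85×10^-12)(0.01123)/(5.78×10^-4) = 1.719×10^-10 F. dV/dt = V₀ω·−sin(ωt); at ωt = 10.062 rad this factor is 0.5950.
I_d = C dV/dt = (1.719×10^-10)(23.3)(468)(0.5950) = 1.12×10^-6 A.

1.12×10^-6 A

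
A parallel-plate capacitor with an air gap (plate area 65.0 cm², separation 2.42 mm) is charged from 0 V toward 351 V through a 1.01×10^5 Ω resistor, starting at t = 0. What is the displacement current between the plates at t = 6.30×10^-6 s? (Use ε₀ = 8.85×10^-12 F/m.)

2.52×10^-4 A

C = ε₀A/d = (8.85×10^-12)(6.50×10^-3)/(2.42×10^-3) = 2.377×10^-11 F and τ = RC = 2.401×10^-6 s. I_d in the gap equals the RC charging current.
I_d(t) = (V₀/R) e^(−t/τ) = 3.475×10^-3 · e^(−2.624) = 2.52×10^-4 A.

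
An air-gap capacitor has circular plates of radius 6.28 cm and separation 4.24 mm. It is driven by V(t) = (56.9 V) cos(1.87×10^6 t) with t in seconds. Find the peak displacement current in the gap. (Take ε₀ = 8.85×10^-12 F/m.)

2.75×10^-3 A

C = ε₀A/d = (8.85×10^-12)(0.01239)/(4.24×10^-3) = 2.586×10^-11 F; ω = 1.87×10^6 rad/s.
I_d = C dV/dt, so |I_d|_max = C V₀ ω = (2.586×10^-11)(56.9)(1.87×10^6) = 2.75×10^-3 A.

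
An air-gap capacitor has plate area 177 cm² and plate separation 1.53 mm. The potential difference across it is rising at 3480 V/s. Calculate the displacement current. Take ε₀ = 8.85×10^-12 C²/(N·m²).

C = ε₀A/d = (8.85×10^-12)(0.0177)/(1.53×10^-3) = 1.024×10^-10 F.
I_d = C dV/dt = (1.024×10^-10)(3480) = 3.56×10^-7 A.

3.56×10^-7 A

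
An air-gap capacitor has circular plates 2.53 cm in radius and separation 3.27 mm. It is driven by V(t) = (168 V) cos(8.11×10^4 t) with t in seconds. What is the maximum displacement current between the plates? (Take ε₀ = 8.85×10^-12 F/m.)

The displacement current equals the conduction current C dV/dt, which peaks at C V₀ ω.
With C = ε₀A/d = (8.85×10^-12)(2.011×10^-3)/(3.27×10^-3) = 5.443×10^-12 F and ω = 8.11×10^4 rad/s, I_d,max = (5.443×10^-12)(168)(8.11×10^4) = 7.42×10^-5 A.

7.42×10^-5 A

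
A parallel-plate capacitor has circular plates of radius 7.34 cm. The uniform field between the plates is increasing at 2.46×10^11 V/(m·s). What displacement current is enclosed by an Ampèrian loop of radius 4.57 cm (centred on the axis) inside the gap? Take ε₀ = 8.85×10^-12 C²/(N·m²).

Through the whole plate area (πR² = 0.01693 m²), I_d = ε₀ πR² dE/dt = 0.03686 A.
The field is uniform, so I_d,enc = I_d (r/R)² = (0.03686)(4.57/7.34)² = 0.0143 A.

0.0143 A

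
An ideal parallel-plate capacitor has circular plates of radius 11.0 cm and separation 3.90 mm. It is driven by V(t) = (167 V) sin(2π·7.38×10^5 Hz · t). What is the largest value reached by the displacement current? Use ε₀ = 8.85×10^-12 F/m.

0.0668 A

The displacement current equals the conduction current C dV/dt, which peaks at C V₀ ω.
With C = ε₀A/d = (8.85×10^-12)(0.03801)/(3.90×10^-3) = 8.625×10^-11 F and ω = 2πf = 4.637×10^6 rad/s, I_d,max = (8.625×10^-11)(167)(4.637×10^6) = 0.0668 A.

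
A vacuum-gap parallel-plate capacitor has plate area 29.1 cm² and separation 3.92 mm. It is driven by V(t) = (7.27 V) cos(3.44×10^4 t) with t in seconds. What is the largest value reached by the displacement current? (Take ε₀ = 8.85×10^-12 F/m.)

C = ε₀A/d = (8.85×10^-12)(2.91×10^-3)/(3.92×10^-3) = 6.570×10^-12 F; ω = 3.44×10^4 rad/s.
I_d = C dV/dt, so |I_d|_max = C V₀ ω = (6.570×10^-12)(7.27)(3.44×10^4) = 1.64×10^-6 A.

1.64×10^-6 A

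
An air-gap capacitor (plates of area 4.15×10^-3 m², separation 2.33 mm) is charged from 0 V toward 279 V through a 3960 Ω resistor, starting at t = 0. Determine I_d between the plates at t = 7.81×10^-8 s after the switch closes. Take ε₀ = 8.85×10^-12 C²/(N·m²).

C = ε₀A/d = (8.85×10^-12)(4.15×10^-3)/(2.33×10^-3) = 1.576×10^-11 F, so τ = RC = 6.241×10^-8 s.
The conduction current is I(t) = (V₀/R) e^(−t/τ), and the displacement current between the plates equals it.
t/τ = 1.251; I_d = (279/3960) · e^(−1.251) = (0.07045)(0.2862) = 0.0202 A.

0.0202 A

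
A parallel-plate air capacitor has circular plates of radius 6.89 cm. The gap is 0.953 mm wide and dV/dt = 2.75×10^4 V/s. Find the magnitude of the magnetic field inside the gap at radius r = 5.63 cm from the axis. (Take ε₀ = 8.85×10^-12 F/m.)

dE/dt = (dV/dt)/d = 2.886×10^7 V/(m·s); I_d = ε₀(πR²)(dE/dt) = (8.85×10^-12)(0.01491)(2.886×10^7) = 3.808×10^-6 A.
∮B·dl = μ₀ I_d,enc with I_d,enc = I_d r²/R² = 2.543×10^-6 A; so B = μ₀ I_d,enc/(2πr) = 9.03×10^-12 T.

9.03×10^-12 T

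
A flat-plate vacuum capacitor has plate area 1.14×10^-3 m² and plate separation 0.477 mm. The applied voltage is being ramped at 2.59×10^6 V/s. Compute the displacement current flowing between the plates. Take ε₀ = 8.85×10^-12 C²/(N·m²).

The field between the plates is E = V/d, so dE/dt = (2.59×10^6)/(4.77×10^-4 m) = 5.430×10^9 V/(m·s).
I_d = ε₀ A (dE/dt) = (8.85×10^-12)(1.14×10^-3)(5.430×10^9) = 5.48×10^-5 A.

5.48×10^-5 A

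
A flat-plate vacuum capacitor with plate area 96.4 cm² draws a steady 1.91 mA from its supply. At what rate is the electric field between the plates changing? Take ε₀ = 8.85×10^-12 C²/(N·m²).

By continuity, I_d in the gap equals the 1.91 mA flowing in the wire.
Since I_d = ε₀ A dE/dt, dE/dt = I_d/(ε₀A) = (1.91×10^-3)/((8.85×10^-12)(9.64×10^-3)) = 2.24×10^10 V/(m·s).

2.24×10^10 V/(m·s)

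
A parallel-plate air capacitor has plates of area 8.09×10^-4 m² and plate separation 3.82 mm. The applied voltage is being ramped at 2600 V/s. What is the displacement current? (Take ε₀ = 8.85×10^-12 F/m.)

4.87×10^-9 A

E = V/d so dE/dt = (dV/dt)/d = 6.806×10^5 V/(m·s), and I_d = ε₀ A dE/dt = (8.85×10^-12)(8.09×10^-4)(6.806×10^5) = 4.87×10^-9 A.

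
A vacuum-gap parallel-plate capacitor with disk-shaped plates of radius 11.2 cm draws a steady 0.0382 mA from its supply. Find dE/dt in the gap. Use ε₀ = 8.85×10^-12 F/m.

The displacement current between the plates equals the conduction current, I_d = 0.0382 mA.
Then dE/dt = I_d/(ε₀A) = 1.10×10^8 V/(m·s).

1.10×10^8 V/(m·s)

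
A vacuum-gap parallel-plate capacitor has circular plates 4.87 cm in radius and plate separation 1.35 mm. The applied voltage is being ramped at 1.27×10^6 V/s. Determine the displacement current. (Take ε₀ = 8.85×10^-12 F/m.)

The displacement current equals the charging current C dV/dt. With C = ε₀A/d = (8.85×10^-12)(7.451×10^-3)/(1.35×10^-3) = 4.885×10^-11 F, I_d = (4.885×10^-11)(1.27×10^6) = 6.20×10^-5 A.

6.20×10^-5 A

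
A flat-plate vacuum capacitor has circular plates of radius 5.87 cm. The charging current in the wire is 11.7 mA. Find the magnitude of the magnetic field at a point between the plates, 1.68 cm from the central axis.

1.14×10^-8 T

Between the plates the displacement current equals the wire current: I_d = 11.7 mA = 0.0117 A.
For r < R the Ampère–Maxwell law gives B(2πr) = μ₀ I_d (r²/R²), so B = μ₀ I_d r/(2πR²) = (4π×10^-7)(0.0117)(0.0168)/(2π·0.0587²) = 1.14×10^-8 T.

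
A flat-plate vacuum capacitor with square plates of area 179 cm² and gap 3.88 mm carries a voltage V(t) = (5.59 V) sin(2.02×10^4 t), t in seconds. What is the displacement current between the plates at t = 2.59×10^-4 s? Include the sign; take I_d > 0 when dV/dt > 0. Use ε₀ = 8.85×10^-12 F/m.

2.29×10^-6 A

C = ε₀A/d = (8.85×10^-12)(0.0179)/(3.88×10^-3) = 4.083×10^-11 F. dV/dt = V₀ω·cos(ωt); at ωt = 5.2318 rad this factor is 0.4964.
I_d = C dV/dt = (4.083×10^-11)(5.59)(2.02×10^4)(0.4964) = 2.29×10^-6 A.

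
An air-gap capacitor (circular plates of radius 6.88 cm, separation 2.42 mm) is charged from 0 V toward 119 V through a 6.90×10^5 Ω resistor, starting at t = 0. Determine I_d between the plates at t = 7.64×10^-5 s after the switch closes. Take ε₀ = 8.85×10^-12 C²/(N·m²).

C = ε₀A/d = (8.85×10^-12)(0.01487)/(2.42×10^-3) = 5.438×10^-11 F, so τ = RC = 3.752×10^-5 s.
The conduction current is I(t) = (V₀/R) e^(−t/τ), and the displacement current between the plates equals it.
t/τ = 2.036; I_d = (119/6.90×10^5) · e^(−2.036) = (1.725×10^-4)(0.1305) = 2.25×10^-5 A.

2.25×10^-5 A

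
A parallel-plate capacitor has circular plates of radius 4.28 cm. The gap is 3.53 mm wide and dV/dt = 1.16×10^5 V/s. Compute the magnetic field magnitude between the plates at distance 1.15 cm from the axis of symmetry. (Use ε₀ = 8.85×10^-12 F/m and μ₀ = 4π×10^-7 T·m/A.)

I_d = C dV/dt with C = ε₀πR²/d = 1.443×10^-11 F, so I_d = (1.443×10^-11)(1.16×10^5) = 1.674×10^-6 A.
∮B·dl = μ₀ I_d,enc with I_d,enc = I_d r²/R² = 1.209×10^-7 A; so B = μ₀ I_d,enc/(2πr) = 2.10×10^-12 T.

2.10×10^-12 T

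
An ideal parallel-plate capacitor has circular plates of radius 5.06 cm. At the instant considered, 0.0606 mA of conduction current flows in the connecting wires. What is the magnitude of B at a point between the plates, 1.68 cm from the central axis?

7.95×10^-11 T

By continuity the displacement current in the gap matches the conduction current: I_d = 6.06×10^-5 A.
For r < R the Ampère–Maxwell law gives B(2πr) = μ₀ I_d (r²/R²), so B = μ₀ I_d r/(2πR²) = (4π×10^-7)(6.06×10^-5)(0.0168)/(2π·0.0506²) = 7.95×10^-11 T.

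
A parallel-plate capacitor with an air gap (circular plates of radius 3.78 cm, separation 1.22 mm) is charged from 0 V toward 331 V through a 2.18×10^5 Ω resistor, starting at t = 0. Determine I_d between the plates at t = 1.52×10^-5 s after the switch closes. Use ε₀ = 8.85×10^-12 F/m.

1.78×10^-4 A

C = ε₀A/d = (8.85×10^-12)(4.489×10^-3)/(1.22×10^-3) = 3.256×10^-11 F, so τ = RC = 7.098×10^-6 s.
The conduction current is I(t) = (V₀/R) e^(−t/τ), and the displacement current between the plates equals it.
t/τ = 2.141; I_d = (331/2.18×10^5) · e^(−2.141) = (1.518×10^-3)(0.1175) = 1.78×10^-4 A.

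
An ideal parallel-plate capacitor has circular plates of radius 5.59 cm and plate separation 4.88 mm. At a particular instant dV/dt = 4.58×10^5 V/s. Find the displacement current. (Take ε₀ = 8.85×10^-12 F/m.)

C = ε₀A/d = (8.85×10^-12)(9.817×10^-3)/(4.88×10^-3) = 1.780×10^-11 F.
I_d = C dV/dt = (1.780×10^-11)(4.58×10^5) = 8.15×10^-6 A.

8.15×10^-6 A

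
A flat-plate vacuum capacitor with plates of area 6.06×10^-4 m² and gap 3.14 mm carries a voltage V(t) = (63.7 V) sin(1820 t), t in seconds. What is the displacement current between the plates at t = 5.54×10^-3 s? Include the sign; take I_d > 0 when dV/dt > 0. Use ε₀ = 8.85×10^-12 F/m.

-1.57×10^-7 A

dV/dt = (63.7)(1820)·cos(10.0828) = -9.173×10^4 V/s.
I_d = C dV/dt with C = ε₀A/d = (8.85×10^-12)(6.06×10^-4)/(3.14×10^-3) = 1.708×10^-12 F, so I_d = (1.708×10^-12)(-9.173×10^4) = -1.57×10^-7 A.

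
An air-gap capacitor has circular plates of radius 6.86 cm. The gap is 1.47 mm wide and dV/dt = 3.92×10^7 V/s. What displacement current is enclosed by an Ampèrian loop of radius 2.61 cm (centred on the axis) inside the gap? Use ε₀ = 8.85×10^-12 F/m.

dE/dt = (dV/dt)/d = 2.667×10^10 V/(m·s); I_d = ε₀(πR²)(dE/dt) = (8.85×10^-12)(0.01478)(2.667×10^10) = 3.489×10^-3 A.
Through an area πr² the displacement current is I_d·(πr²/πR²) = I_d (r/R)² = 5.05×10^-4 A.

5.05×10^-4 A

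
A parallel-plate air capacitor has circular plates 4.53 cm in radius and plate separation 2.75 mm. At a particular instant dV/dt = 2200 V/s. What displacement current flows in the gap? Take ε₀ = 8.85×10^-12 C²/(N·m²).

E = V/d so dE/dt = (dV/dt)/d = 8.000×10^5 V/(m·s), and I_d = ε₀ A dE/dt = (8.85×10^-12)(6.447×10^-3)(8.000×10^5) = 4.56×10^-8 A.

4.56×10^-8 A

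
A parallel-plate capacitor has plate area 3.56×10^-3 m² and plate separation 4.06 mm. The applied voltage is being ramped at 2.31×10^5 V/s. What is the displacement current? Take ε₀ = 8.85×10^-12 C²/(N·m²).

E = V/d so dE/dt = (dV/dt)/d = 5.690×10^7 V/(m·s), and I_d = ε₀ A dE/dt = (8.85×10^-12)(3.56×10^-3)(5.690×10^7) = 1.79×10^-6 A.

1.79×10^-6 A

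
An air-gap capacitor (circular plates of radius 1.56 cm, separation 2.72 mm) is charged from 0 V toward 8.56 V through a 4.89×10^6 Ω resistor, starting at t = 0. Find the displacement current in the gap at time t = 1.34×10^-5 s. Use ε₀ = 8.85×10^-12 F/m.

With C = ε₀A/d = (8.85×10^-12)(7.645×10^-4)/(2.72×10^-3) = 2.487×10^-12 F, the time constant is τ = RC = 1.216×10^-5 s, so t/τ = 1.102 and e^(−t/τ) = 0.3322.
I_d = I_cond = (V₀/R) e^(−t/τ) = (1.751×10^-6)(0.3322) = 5.82×10^-7 A.

5.82×10^-7 A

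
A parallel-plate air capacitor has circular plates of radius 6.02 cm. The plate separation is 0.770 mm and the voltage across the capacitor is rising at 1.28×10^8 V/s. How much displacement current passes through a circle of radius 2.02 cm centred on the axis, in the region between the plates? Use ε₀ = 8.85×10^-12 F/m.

1.89×10^-3 A

With E = V/d, dE/dt = 1.662×10^11 V/(m·s) and πR² = 0.01139 m², giving I_d = ε₀ πR² dE/dt = 0.01675 A.
The field is uniform, so I_d,enc = I_d (r/R)² = (0.01675)(2.02/6.02)² = 1.89×10^-3 A.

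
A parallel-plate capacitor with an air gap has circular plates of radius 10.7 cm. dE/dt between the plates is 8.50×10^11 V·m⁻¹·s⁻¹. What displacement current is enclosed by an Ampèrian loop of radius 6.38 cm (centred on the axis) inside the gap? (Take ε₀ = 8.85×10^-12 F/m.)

0.0962 A

Total displacement current: I_d = ε₀(πR²)(dE/dt) = (8.85×10^-12)(0.03597)(8.50×10^11) = 0.2706 A.
Through an area πr² the displacement current is I_d·(πr²/πR²) = I_d (r/R)² = 0.0962 A.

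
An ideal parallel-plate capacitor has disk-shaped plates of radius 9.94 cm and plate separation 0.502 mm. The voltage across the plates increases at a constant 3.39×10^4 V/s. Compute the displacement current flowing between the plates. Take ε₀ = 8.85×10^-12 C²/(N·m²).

E = V/d so dE/dt = (dV/dt)/d = 6.753×10^7 V/(m·s), and I_d = ε₀ A dE/dt = (8.85×10^-12)(0.03104)(6.753×10^7) = 1.86×10^-5 A.

1.86×10^-5 A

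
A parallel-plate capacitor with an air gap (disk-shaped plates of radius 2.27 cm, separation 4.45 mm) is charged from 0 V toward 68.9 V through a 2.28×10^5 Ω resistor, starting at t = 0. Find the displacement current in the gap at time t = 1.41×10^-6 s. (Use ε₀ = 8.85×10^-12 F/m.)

C = ε₀A/d = (8.85×10^-12)(1.619×10^-3)/(4.45×10^-3) = 3.220×10^-12 F, so τ = RC = 7.342×10^-7 s.
The conduction current is I(t) = (V₀/R) e^(−t/τ), and the displacement current between the plates equals it.
t/τ = 1.920; I_d = (68.9/2.28×10^5) · e^(−1.920) = (3.022×10^-4)(0.1466) = 4.43×10^-5 A.

4.43×10^-5 A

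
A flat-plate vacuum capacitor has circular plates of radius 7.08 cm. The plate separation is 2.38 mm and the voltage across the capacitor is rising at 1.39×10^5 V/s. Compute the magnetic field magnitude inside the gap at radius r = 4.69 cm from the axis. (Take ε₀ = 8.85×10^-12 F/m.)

With E = V/d, dE/dt = 5.840×10^7 V/(m·s) and πR² = 0.01575 m², giving I_d = ε₀ πR² dE/dt = 8.140×10^-6 A.
For r < R the Ampère–Maxwell law gives B(2πr) = μ₀ I_d (r²/R²), so B = μ₀ I_d r/(2πR²) = (4π×10^-7)(8.140×10^-6)(0.0469)/(2π·0.0708²) = 1.52×10^-11 T.

1.52×10^-11 T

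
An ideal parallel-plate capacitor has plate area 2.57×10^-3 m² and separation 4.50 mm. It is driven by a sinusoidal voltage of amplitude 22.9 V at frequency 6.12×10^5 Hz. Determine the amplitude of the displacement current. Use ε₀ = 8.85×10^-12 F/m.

(dE/dt)_max = V₀ω/d = 1.957×10^10 V/(m·s); ω = 2πf = 3.845×10^6 rad/s.
I_d,max = ε₀ A (dE/dt)_max = (8.85×10^-12)(2.57×10^-3)(1.957×10^10) = 4.45×10^-4 A.

4.45×10^-4 A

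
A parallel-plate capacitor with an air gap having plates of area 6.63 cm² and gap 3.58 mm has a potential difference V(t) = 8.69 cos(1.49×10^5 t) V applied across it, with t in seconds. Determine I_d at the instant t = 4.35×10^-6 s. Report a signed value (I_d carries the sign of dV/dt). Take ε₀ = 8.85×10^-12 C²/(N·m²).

-1.28×10^-6 A

C = ε₀A/d = (8.85×10^-12)(6.63×10^-4)/(3.58×10^-3) = 1.639×10^-12 F. dV/dt = V₀ω·−sin(ωt); at ωt = 0.64815 rad this factor is -0.6037.
I_d = C dV/dt = (1.639×10^-12)(8.69)(1.49×10^5)(-0.6037) = -1.28×10^-6 A.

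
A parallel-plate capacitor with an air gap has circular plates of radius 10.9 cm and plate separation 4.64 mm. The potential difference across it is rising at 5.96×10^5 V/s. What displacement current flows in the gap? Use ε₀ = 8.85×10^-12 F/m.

The field between the plates is E = V/d, so dE/dt = (5.96×10^5)/(4.64×10^-3 m) = 1.284×10^8 V/(m·s).
I_d = ε₀ A (dE/dt) = (8.85×10^-12)(0.03733)(1.284×10^8) = 4.24×10^-5 A.

4.24×10^-5 A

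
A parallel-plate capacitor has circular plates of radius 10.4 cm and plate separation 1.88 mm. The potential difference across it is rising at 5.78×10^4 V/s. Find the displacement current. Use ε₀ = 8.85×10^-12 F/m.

9.25×10^-6 A

C = ε₀A/d = (8.85×10^-12)(0.03398)/(1.88×10^-3) = 1.600×10^-10 F.
I_d = C dV/dt = (1.600×10^-10)(5.78×10^4) = 9.25×10^-6 A.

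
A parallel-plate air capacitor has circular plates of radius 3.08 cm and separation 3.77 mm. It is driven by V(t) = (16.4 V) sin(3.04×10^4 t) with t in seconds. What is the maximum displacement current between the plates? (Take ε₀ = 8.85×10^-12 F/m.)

3.49×10^-6 A

(dE/dt)_max = V₀ω/d = 1.322×10^8 V/(m·s); ω = 3.04×10^4 rad/s.
I_d,max = ε₀ A (dE/dt)_max = (8.85×10^-12)(2.980×10^-3)(1.322×10^8) = 3.49×10^-6 A.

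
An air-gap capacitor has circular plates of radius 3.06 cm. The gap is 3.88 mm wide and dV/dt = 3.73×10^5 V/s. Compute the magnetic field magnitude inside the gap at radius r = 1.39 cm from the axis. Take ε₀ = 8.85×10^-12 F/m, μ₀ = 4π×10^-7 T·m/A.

7.43×10^-12 T

I_d = C dV/dt with C = ε₀πR²/d = 6.710×10^-12 F, so I_d = (6.710×10^-12)(3.73×10^5) = 2.503×10^-6 A.
An Ampèrian loop of radius r encloses a fraction (r/R)² of I_d. Then B·2πr = μ₀ I_d (r/R)², giving B = μ₀ I_d r/(2πR²) = 7.43×10^-12 T.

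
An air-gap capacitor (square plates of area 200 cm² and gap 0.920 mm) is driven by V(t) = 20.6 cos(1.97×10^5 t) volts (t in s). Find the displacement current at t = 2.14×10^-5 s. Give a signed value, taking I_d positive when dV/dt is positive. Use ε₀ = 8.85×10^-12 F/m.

6.86×10^-4 A

dE/dt = (V₀ω/d)·−sin(ωt) with ωt = 4.2158 rad: (20.6)(1.97×10^5)(0.8792)/(9.20×10^-4) = 3.878×10^9 V/(m·s).
I_d = ε₀ A dE/dt = (8.85×10^-12)(0.0200)(3.878×10^9) = 6.86×10^-4 A.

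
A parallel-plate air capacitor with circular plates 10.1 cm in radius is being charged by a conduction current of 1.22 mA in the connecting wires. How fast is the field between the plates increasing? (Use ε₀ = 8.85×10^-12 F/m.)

4.30×10^9 V/(m·s)

By continuity, I_d in the gap equals the 1.22 mA flowing in the wire.
Since I_d = ε₀ A dE/dt, dE/dt = I_d/(ε₀A) = (1.22×10^-3)/((8.85×10^-12)(0.03205)) = 4.30×10^9 V/(m·s).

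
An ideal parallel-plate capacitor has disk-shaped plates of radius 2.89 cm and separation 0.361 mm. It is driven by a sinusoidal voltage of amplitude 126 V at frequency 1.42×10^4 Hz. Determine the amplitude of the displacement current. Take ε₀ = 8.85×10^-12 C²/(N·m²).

The displacement current equals the conduction current C dV/dt, which peaks at C V₀ ω.
With C = ε₀A/d = (8.85×10^-12)(2.624×10^-3)/(3.61×10^-4) = 6.433×10^-11 F and ω = 2πf = 8.922×10^4 rad/s, I_d,max = (6.433×10^-11)(126)(8.922×10^4) = 7.23×10^-4 A.

7.23×10^-4 A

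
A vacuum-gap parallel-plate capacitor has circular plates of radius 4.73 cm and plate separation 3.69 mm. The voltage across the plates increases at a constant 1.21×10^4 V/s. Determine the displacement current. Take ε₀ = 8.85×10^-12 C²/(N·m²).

The displacement current equals the charging current C dV/dt. With C = ε₀A/d = (8.85×10^-12)(7.029×10^-3)/(3.69×10^-3) = 1.686×10^-11 F, I_d = (1.686×10^-11)(1.21×10^4) = 2.04×10^-7 A.

2.04×10^-7 A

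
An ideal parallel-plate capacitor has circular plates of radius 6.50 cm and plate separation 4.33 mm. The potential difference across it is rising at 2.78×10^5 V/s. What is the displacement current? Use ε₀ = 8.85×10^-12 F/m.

7.54×10^-6 A

C = ε₀A/d = (8.85×10^-12)(0.01327)/(4.33×10^-3) = 2.712×10^-11 F.
I_d = C dV/dt = (2.712×10^-11)(2.78×10^5) = 7.54×10^-6 A.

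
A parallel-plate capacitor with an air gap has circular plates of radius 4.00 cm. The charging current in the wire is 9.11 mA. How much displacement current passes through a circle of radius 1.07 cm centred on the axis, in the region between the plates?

6.52×10^-4 A

Between the plates the displacement current equals the wire current: I_d = 9.11 mA = 9.11×10^-3 A.
The field is uniform, so I_d,enc = I_d (r/R)² = (9.11×10^-3)(1.07/4.00)² = 6.52×10^-4 A.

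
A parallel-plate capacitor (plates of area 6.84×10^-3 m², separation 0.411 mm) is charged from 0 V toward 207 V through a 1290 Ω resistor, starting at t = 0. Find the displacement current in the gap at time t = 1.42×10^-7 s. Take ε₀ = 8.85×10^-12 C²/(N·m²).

0.0760 A

C = ε₀A/d = (8.85×10^-12)(6.84×10^-3)/(4.11×10^-4) = 1.473×10^-10 F, so τ = RC = 1.900×10^-7 s.
The conduction current is I(t) = (V₀/R) e^(−t/τ), and the displacement current between the plates equals it.
t/τ = 0.7474; I_d = (207/1290) · e^(−0.7474) = (0.1605)(0.4736) = 0.0760 A.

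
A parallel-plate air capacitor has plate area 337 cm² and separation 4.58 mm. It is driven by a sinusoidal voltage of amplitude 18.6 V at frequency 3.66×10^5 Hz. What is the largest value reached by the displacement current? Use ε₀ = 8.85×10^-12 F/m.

C = ε₀A/d = (8.85×10^-12)(0.0337)/(4.58×10^-3) = 6.512×10^-11 F; ω = 2πf = 2.300×10^6 rad/s.
I_d = C dV/dt, so |I_d|_max = C V₀ ω = (6.512×10^-11)(18.6)(2.300×10^6) = 2.79×10^-3 A.

2.79×10^-3 A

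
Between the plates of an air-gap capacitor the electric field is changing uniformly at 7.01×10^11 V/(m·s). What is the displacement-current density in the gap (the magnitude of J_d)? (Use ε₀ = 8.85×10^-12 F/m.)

6.20 A/m²

The displacement-current density is ε₀ ∂E/∂t = (8.85×10^-12)(7.01×10^11) = 6.20 A/m².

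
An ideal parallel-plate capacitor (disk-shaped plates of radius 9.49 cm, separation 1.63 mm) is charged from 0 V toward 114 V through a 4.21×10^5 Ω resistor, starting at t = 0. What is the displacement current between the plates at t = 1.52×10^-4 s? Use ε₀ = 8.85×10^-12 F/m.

2.58×10^-5 A

C = ε₀A/d = (8.85×10^-12)(0.02829)/(1.63×10^-3) = 1.536×10^-10 F and τ = RC = 6.467×10^-5 s. I_d in the gap equals the RC charging current.
I_d(t) = (V₀/R) e^(−t/τ) = 2.708×10^-4 · e^(−2.350) = 2.58×10^-5 A.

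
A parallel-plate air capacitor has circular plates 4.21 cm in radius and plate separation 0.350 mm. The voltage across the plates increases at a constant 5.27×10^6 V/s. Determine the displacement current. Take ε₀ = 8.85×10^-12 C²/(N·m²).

C = ε₀A/d = (8.85×10^-12)(5.568×10^-3)/(3.50×10^-4) = 1.408×10^-10 F.
I_d = C dV/dt = (1.408×10^-10)(5.27×10^6) = 7.42×10^-4 A.

7.42×10^-4 A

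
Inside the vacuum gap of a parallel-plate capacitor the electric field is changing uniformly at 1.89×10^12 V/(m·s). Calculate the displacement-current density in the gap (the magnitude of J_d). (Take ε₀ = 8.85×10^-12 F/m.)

16.7 A/m²

The displacement-current density is ε₀ ∂E/∂t = (8.85×10^-12)(1.89×10^12) = 16.7 A/m².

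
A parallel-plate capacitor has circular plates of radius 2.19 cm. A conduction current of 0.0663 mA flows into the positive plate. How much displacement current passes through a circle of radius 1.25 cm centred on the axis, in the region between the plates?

Between the plates the displacement current equals the wire current: I_d = 0.0663 mA = 6.63×10^-5 A.
Through an area πr² the displacement current is I_d·(πr²/πR²) = I_d (r/R)² = 2.16×10^-5 A.

2.16×10^-5 A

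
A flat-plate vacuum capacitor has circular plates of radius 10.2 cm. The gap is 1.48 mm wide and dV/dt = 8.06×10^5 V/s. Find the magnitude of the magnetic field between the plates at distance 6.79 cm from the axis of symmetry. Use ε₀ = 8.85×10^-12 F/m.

2.06×10^-10 T

I_d = C dV/dt with C = ε₀πR²/d = 1.955×10^-10 F, so I_d = (1.955×10^-10)(8.06×10^5) = 1.576×10^-4 A.
For r < R the Ampère–Maxwell law gives B(2πr) = μ₀ I_d (r²/R²), so B = μ₀ I_d r/(2πR²) = (4π×10^-7)(1.576×10^-4)(0.0679)/(2π·0.102²) = 2.06×10^-10 T.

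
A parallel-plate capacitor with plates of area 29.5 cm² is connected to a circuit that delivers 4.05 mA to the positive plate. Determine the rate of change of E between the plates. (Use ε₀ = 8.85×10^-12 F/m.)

1.55×10^11 V/(m·s)

The displacement current between the plates equals the conduction current, I_d = 4.05 mA.
Since I_d = ε₀ A dE/dt, dE/dt = I_d/(ε₀A) = (4.05×10^-3)/((8.85×10^-12)(2.95×10^-3)) = 1.55×10^11 V/(m·s).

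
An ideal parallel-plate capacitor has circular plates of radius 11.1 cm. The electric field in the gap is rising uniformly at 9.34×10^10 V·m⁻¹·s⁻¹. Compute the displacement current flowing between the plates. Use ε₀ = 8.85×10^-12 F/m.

The displacement current is ε₀ times dΦ_E/dt = ε₀ A dE/dt = (8.85×10^-12)(0.03871)(9.34×10^10) = 0.0320 A.

0.0320 A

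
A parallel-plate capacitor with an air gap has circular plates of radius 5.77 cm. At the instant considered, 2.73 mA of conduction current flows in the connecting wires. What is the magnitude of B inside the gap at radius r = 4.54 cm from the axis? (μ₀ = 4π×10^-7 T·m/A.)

By continuity the displacement current in the gap matches the conduction current: I_d = 2.73×10^-3 A.
For r < R the Ampère–Maxwell law gives B(2πr) = μ₀ I_d (r²/R²), so B = μ₀ I_d r/(2πR²) = (4π×10^-7)(2.73×10^-3)(0.0454)/(2π·0.0577²) = 7.45×10^-9 T.

7.45×10^-9 T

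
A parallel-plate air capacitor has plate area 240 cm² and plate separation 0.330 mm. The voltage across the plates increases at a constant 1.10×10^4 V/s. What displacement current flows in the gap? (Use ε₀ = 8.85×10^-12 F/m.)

7.08×10^-6 A

The field between the plates is E = V/d, so dE/dt = (1.10×10^4)/(3.30×10^-4 m) = 3.333×10^7 V/(m·s).
I_d = ε₀ A (dE/dt) = (8.85×10^-12)(0.0240)(3.333×10^7) = 7.08×10^-6 A.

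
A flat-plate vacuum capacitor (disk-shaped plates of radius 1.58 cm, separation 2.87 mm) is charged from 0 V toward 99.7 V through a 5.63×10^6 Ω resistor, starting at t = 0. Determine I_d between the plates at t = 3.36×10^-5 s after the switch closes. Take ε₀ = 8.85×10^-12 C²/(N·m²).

1.50×10^-6 A

With C = ε₀A/d = (8.85×10^-12)(7.843×10^-4)/(2.87×10^-3) = 2.418×10^-12 F, the time constant is τ = RC = 1.361×10^-5 s, so t/τ = 2.469 and e^(−t/τ) = 0.08467.
I_d = I_cond = (V₀/R) e^(−t/τ) = (1.771×10^-5)(0.08467) = 1.50×10^-6 A.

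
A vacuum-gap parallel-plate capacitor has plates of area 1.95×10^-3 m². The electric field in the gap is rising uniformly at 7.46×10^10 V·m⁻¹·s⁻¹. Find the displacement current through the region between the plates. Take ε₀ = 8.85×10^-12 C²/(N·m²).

1.29×10^-3 A

The displacement current is ε₀ times dΦ_E/dt = ε₀ A dE/dt = (8.85×10^-12)(1.95×10^-3)(7.46×10^10) = 1.29×10^-3 A.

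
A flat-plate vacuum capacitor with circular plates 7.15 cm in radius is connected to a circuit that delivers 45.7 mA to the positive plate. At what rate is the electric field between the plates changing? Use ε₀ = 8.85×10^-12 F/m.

By continuity, I_d in the gap equals the 45.7 mA flowing in the wire.
Then dE/dt = I_d/(ε₀A) = 3.22×10^11 V/(m·s).

3.22×10^11 V/(m·s)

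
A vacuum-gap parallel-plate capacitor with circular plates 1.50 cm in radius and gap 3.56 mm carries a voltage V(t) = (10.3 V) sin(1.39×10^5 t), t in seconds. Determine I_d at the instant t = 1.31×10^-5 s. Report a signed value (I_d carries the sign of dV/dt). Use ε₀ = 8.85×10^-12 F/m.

dE/dt = (V₀ω/d)·cos(ωt) with ωt = 1.8209 rad: (10.3)(1.39×10^5)(-0.2475)/(3.56×10^-3) = -9.954×10^7 V/(m·s).
I_d = ε₀ A dE/dt = (8.85×10^-12)(7.069×10^-4)(-9.954×10^7) = -6.23×10^-7 A.

-6.23×10^-7 A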